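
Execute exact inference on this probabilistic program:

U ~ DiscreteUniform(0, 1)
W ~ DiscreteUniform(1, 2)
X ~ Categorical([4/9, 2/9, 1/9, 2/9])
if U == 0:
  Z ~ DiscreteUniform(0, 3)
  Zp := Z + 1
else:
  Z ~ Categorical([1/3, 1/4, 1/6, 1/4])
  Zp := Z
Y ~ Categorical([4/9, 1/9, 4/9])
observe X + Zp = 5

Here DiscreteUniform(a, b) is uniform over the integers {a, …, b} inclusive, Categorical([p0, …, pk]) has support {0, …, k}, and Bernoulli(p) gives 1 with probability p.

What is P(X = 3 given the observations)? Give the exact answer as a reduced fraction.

Enumerate traces; 30 have nonzero weight after conditioning:
  (U=0, W=1, X=1, Z=3, Y=0) weight 1/162
  (U=0, W=1, X=1, Z=3, Y=1) weight 1/648
  (U=0, W=1, X=1, Z=3, Y=2) weight 1/162
  (U=0, W=1, X=2, Z=2, Y=0) weight 1/324
  (U=0, W=1, X=2, Z=2, Y=1) weight 1/1296
  (U=0, W=1, X=2, Z=2, Y=2) weight 1/324
  (U=0, W=1, X=3, Z=1, Y=0) weight 1/162
  (U=0, W=1, X=3, Z=1, Y=1) weight 1/648
  … 22 more
Group by X:
  weight(X=1) = 1/36
  weight(X=2) = 1/36
  weight(X=3) = 5/108
Total weight = 1/36 + 1/36 + 5/108 = 11/108
P(X=1 | obs) = 1/36 / 11/108 = 3/11
P(X=2 | obs) = 1/36 / 11/108 = 3/11
P(X=3 | obs) = 5/108 / 11/108 = 5/11

P(X = 3 | obs) = 5/11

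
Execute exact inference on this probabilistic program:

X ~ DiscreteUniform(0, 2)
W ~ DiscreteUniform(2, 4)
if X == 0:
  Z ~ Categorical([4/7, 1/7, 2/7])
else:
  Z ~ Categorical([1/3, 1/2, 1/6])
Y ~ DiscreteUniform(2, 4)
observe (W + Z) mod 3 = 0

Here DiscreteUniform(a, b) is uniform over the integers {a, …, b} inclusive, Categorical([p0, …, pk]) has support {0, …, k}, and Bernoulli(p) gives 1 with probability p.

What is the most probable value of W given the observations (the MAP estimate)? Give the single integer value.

argmax_v P(W = v | obs) = 3

Enumerate traces; 27 have nonzero weight after conditioning:
  (X=0, W=2, Z=1, Y=2) weight 1/189
  (X=0, W=2, Z=1, Y=3) weight 1/189
  (X=0, W=2, Z=1, Y=4) weight 1/189
  (X=0, W=3, Z=0, Y=2) weight 4/189
  (X=0, W=3, Z=0, Y=3) weight 4/189
  (X=0, W=3, Z=0, Y=4) weight 4/189
  (X=0, W=4, Z=2, Y=2) weight 2/189
  (X=0, W=4, Z=2, Y=3) weight 2/189
  … 19 more
Group by W:
  weight(W=2) = 8/63
  weight(W=3) = 26/189
  weight(W=4) = 13/189
Total weight = 8/63 + 26/189 + 13/189 = 1/3
P(W=2 | obs) = 8/63 / 1/3 = 8/21
P(W=3 | obs) = 26/189 / 1/3 = 26/63
P(W=4 | obs) = 13/189 / 1/3 = 13/63
argmax = 3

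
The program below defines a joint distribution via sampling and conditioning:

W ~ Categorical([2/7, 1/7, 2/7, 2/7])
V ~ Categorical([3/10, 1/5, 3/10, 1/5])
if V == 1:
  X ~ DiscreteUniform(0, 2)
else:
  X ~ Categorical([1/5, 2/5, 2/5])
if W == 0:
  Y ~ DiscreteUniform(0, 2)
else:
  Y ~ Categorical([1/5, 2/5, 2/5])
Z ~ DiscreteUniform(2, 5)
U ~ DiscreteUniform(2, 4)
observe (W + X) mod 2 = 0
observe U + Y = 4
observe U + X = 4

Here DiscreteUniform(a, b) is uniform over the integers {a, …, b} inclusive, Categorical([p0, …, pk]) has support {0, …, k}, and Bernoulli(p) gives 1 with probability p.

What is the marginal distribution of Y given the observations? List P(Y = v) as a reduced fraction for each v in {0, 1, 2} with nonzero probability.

P(Y=0) = 34/179, P(Y=1) = 261/716, P(Y=2) = 319/716

Enumerate traces; 96 have nonzero weight after conditioning:
  (W=0, V=0, X=0, Y=0, Z=2, U=4) weight 1/2100
  (W=0, V=0, X=0, Y=0, Z=3, U=4) weight 1/2100
  (W=0, V=0, X=0, Y=0, Z=4, U=4) weight 1/2100
  (W=0, V=0, X=0, Y=0, Z=5, U=4) weight 1/2100
  (W=0, V=0, X=2, Y=2, Z=2, U=2) weight 1/1050
  (W=0, V=0, X=2, Y=2, Z=3, U=2) weight 1/1050
  (W=0, V=0, X=2, Y=2, Z=4, U=2) weight 1/1050
  (W=0, V=0, X=2, Y=2, Z=5, U=2) weight 1/1050
  (W=1, V=0, X=1, Y=1, Z=2, U=3) weight 1/1750
  … 87 more
Group by Y:
  weight(Y=0) = 272/23625
  weight(Y=1) = 58/2625
  weight(Y=2) = 638/23625
Total weight = 272/23625 + 58/2625 + 638/23625 = 1432/23625
P(Y=0 | obs) = 272/23625 / 1432/23625 = 34/179
P(Y=1 | obs) = 58/2625 / 1432/23625 = 261/716
P(Y=2 | obs) = 638/23625 / 1432/23625 = 319/716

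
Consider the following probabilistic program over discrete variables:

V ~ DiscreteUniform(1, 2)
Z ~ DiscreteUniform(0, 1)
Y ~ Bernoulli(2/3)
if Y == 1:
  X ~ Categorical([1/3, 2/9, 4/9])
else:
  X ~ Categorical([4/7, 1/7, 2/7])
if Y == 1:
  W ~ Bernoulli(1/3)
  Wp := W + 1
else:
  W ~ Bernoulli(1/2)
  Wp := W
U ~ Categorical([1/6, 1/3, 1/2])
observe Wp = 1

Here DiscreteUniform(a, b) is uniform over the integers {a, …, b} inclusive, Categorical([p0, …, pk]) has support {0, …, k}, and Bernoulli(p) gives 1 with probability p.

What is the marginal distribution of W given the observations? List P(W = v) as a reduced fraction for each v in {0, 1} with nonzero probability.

P(W=0) = 8/11, P(W=1) = 3/11

Enumerate traces; 72 have nonzero weight after conditioning:
  (V=1, Z=0, Y=0, X=0, W=1, U=0) weight 1/252
  (V=1, Z=0, Y=0, X=0, W=1, U=1) weight 1/126
  (V=1, Z=0, Y=0, X=0, W=1, U=2) weight 1/84
  (V=1, Z=0, Y=0, X=1, W=1, U=0) weight 1/1008
  (V=1, Z=0, Y=0, X=1, W=1, U=1) weight 1/504
  (V=1, Z=0, Y=0, X=1, W=1, U=2) weight 1/336
  (V=1, Z=0, Y=0, X=2, W=1, U=0) weight 1/504
  (V=1, Z=0, Y=0, X=2, W=1, U=1) weight 1/252
  (V=1, Z=0, Y=1, X=0, W=0, U=0) weight 1/162
  … 63 more
Group by W:
  weight(W=0) = 4/9
  weight(W=1) = 1/6
Total weight = 4/9 + 1/6 = 11/18
P(W=0 | obs) = 4/9 / 11/18 = 8/11
P(W=1 | obs) = 1/6 / 11/18 = 3/11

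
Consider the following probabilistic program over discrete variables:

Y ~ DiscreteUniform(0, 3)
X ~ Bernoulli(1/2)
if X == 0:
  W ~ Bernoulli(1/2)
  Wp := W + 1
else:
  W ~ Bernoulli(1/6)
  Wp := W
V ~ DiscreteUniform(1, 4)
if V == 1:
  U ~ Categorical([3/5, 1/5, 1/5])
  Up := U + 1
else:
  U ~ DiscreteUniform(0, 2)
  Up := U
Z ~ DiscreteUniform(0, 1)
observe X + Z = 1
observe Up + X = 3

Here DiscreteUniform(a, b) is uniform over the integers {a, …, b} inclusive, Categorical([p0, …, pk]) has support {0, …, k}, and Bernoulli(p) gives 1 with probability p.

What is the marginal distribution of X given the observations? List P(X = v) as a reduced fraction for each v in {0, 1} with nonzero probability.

Enumerate traces; 40 have nonzero weight after conditioning:
  (Y=0, X=0, W=0, V=1, U=2, Z=1) weight 1/640
  (Y=0, X=0, W=1, V=1, U=2, Z=1) weight 1/640
  (Y=0, X=1, W=0, V=1, U=1, Z=0) weight 1/384
  (Y=0, X=1, W=0, V=2, U=2, Z=0) weight 5/1152
  (Y=0, X=1, W=0, V=3, U=2, Z=0) weight 5/1152
  (Y=0, X=1, W=0, V=4, U=2, Z=0) weight 5/1152
  (Y=0, X=1, W=1, V=1, U=1, Z=0) weight 1/1920
  (Y=0, X=1, W=1, V=2, U=2, Z=0) weight 1/1152
  … 32 more
Group by X:
  weight(X=0) = 1/80
  weight(X=1) = 3/40
Total weight = 1/80 + 3/40 = 7/80
P(X=0 | obs) = 1/80 / 7/80 = 1/7
P(X=1 | obs) = 3/40 / 7/80 = 6/7

P(X=0) = 1/7, P(X=1) = 6/7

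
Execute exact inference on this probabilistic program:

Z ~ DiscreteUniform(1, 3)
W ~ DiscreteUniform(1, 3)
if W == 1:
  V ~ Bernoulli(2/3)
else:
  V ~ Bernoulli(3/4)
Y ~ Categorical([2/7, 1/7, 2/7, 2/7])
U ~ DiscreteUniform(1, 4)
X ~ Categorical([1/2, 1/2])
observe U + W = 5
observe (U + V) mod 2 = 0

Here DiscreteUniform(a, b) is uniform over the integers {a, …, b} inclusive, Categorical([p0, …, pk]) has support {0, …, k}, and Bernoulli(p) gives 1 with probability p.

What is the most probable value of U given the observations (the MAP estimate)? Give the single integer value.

argmax_v P(U = v | obs) = 3

Enumerate traces; 72 have nonzero weight after conditioning:
  (Z=1, W=1, V=0, Y=0, U=4, X=0) weight 1/756
  (Z=1, W=1, V=0, Y=0, U=4, X=1) weight 1/756
  (Z=1, W=1, V=0, Y=1, U=4, X=0) weight 1/1512
  (Z=1, W=1, V=0, Y=1, U=4, X=1) weight 1/1512
  (Z=1, W=1, V=0, Y=2, U=4, X=0) weight 1/756
  (Z=1, W=1, V=0, Y=2, U=4, X=1) weight 1/756
  (Z=1, W=1, V=0, Y=3, U=4, X=0) weight 1/756
  (Z=1, W=1, V=0, Y=3, U=4, X=1) weight 1/756
  (Z=1, W=2, V=1, Y=0, U=3, X=0) weight 1/336
  (Z=1, W=3, V=0, Y=0, U=2, X=0) weight 1/1008
  … 62 more
Group by U:
  weight(U=2) = 1/48
  weight(U=3) = 1/16
  weight(U=4) = 1/36
Total weight = 1/48 + 1/16 + 1/36 = 1/9
P(U=2 | obs) = 1/48 / 1/9 = 3/16
P(U=3 | obs) = 1/16 / 1/9 = 9/16
P(U=4 | obs) = 1/36 / 1/9 = 1/4
argmax = 3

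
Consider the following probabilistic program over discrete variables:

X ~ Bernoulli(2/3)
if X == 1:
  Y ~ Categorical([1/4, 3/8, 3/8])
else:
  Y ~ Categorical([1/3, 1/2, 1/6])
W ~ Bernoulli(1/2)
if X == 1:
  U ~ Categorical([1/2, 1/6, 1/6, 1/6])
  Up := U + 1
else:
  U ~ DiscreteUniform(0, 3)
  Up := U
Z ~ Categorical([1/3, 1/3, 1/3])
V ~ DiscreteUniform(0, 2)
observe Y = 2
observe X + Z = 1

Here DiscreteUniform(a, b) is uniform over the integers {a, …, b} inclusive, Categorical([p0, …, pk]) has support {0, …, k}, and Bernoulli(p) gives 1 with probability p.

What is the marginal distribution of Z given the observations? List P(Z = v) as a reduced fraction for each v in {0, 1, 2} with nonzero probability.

Enumerate traces; 48 have nonzero weight after conditioning:
  (X=0, Y=2, W=0, U=0, Z=1, V=0) weight 1/1296
  (X=0, Y=2, W=0, U=0, Z=1, V=1) weight 1/1296
  (X=0, Y=2, W=0, U=0, Z=1, V=2) weight 1/1296
  (X=0, Y=2, W=0, U=1, Z=1, V=0) weight 1/1296
  (X=0, Y=2, W=0, U=1, Z=1, V=1) weight 1/1296
  (X=0, Y=2, W=0, U=1, Z=1, V=2) weight 1/1296
  (X=0, Y=2, W=0, U=2, Z=1, V=0) weight 1/1296
  (X=0, Y=2, W=0, U=2, Z=1, V=1) weight 1/1296
  (X=1, Y=2, W=0, U=0, Z=0, V=0) weight 1/144
  … 39 more
Group by Z:
  weight(Z=0) = 1/12
  weight(Z=1) = 1/54
Total weight = 1/12 + 1/54 = 11/108
P(Z=0 | obs) = 1/12 / 11/108 = 9/11
P(Z=1 | obs) = 1/54 / 11/108 = 2/11

P(Z=0) = 9/11, P(Z=1) = 2/11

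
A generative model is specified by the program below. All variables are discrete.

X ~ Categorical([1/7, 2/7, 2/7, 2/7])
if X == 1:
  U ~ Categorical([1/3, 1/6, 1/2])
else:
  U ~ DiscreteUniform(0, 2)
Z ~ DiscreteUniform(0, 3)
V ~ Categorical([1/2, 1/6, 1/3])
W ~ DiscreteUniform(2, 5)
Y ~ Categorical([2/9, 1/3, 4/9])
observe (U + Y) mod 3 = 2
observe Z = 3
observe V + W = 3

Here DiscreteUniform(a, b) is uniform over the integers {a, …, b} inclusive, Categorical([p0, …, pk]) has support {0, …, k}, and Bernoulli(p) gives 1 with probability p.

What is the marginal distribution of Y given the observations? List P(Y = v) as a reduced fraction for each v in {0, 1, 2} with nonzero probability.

P(Y=0) = 8/31, P(Y=1) = 9/31, P(Y=2) = 14/31

Enumerate traces; 24 have nonzero weight after conditioning:
  (X=0, U=0, Z=3, V=0, W=3, Y=2) weight 1/1512
  (X=0, U=0, Z=3, V=1, W=2, Y=2) weight 1/4536
  (X=0, U=1, Z=3, V=0, W=3, Y=1) weight 1/2016
  (X=0, U=1, Z=3, V=1, W=2, Y=1) weight 1/6048
  (X=0, U=2, Z=3, V=0, W=3, Y=0) weight 1/3024
  (X=0, U=2, Z=3, V=1, W=2, Y=0) weight 1/9072
  (X=1, U=0, Z=3, V=0, W=3, Y=2) weight 1/756
  (X=1, U=0, Z=3, V=1, W=2, Y=2) weight 1/2268
  … 16 more
Group by Y:
  weight(Y=0) = 2/567
  weight(Y=1) = 1/252
  weight(Y=2) = 1/162
Total weight = 2/567 + 1/252 + 1/162 = 31/2268
P(Y=0 | obs) = 2/567 / 31/2268 = 8/31
P(Y=1 | obs) = 1/252 / 31/2268 = 9/31
P(Y=2 | obs) = 1/162 / 31/2268 = 14/31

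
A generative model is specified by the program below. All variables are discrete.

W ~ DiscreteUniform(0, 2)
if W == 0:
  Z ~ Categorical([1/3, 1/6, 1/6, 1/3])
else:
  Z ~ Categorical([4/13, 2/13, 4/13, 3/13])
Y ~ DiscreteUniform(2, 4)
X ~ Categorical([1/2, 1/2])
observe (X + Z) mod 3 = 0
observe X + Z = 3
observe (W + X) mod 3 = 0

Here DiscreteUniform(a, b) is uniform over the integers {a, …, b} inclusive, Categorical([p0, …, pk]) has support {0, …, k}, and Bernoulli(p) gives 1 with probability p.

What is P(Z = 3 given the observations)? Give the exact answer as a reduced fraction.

Enumerate traces; 6 have nonzero weight after conditioning:
  (W=0, Z=3, Y=2, X=0) weight 1/54
  (W=0, Z=3, Y=3, X=0) weight 1/54
  (W=0, Z=3, Y=4, X=0) weight 1/54
  (W=2, Z=2, Y=2, X=1) weight 2/117
  (W=2, Z=2, Y=3, X=1) weight 2/117
  (W=2, Z=2, Y=4, X=1) weight 2/117
Group by Z:
  weight(Z=2) = 2/39
  weight(Z=3) = 1/18
Total weight = 2/39 + 1/18 = 25/234
P(Z=2 | obs) = 2/39 / 25/234 = 12/25
P(Z=3 | obs) = 1/18 / 25/234 = 13/25

P(Z = 3 | obs) = 13/25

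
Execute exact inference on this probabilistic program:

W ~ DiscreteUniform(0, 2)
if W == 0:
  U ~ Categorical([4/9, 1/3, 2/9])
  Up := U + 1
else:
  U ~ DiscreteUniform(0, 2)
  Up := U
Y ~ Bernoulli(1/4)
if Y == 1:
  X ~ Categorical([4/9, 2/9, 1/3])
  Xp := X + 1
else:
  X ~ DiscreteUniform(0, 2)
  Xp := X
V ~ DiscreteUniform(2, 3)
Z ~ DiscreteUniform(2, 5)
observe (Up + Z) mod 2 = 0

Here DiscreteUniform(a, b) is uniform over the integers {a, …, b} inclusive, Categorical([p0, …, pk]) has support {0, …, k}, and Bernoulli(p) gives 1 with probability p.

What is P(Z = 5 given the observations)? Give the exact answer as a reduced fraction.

P(Z = 5 | obs) = 2/9

Enumerate traces; 216 have nonzero weight after conditioning:
  (W=0, U=0, Y=0, X=0, V=2, Z=3) weight 1/216
  (W=0, U=0, Y=0, X=0, V=2, Z=5) weight 1/216
  (W=0, U=0, Y=0, X=0, V=3, Z=3) weight 1/216
  (W=0, U=0, Y=0, X=0, V=3, Z=5) weight 1/216
  (W=0, U=0, Y=0, X=1, V=2, Z=3) weight 1/216
  (W=0, U=0, Y=0, X=1, V=2, Z=5) weight 1/216
  (W=0, U=0, Y=0, X=1, V=3, Z=3) weight 1/216
  (W=0, U=0, Y=0, X=1, V=3, Z=5) weight 1/216
  (W=0, U=1, Y=0, X=0, V=2, Z=2) weight 1/288
  (W=0, U=1, Y=0, X=0, V=2, Z=4) weight 1/288
  … 206 more
Group by Z:
  weight(Z=2) = 5/36
  weight(Z=3) = 1/9
  weight(Z=4) = 5/36
  weight(Z=5) = 1/9
Total weight = 5/36 + 1/9 + 5/36 + 1/9 = 1/2
P(Z=2 | obs) = 5/36 / 1/2 = 5/18
P(Z=3 | obs) = 1/9 / 1/2 = 2/9
P(Z=4 | obs) = 5/36 / 1/2 = 5/18
P(Z=5 | obs) = 1/9 / 1/2 = 2/9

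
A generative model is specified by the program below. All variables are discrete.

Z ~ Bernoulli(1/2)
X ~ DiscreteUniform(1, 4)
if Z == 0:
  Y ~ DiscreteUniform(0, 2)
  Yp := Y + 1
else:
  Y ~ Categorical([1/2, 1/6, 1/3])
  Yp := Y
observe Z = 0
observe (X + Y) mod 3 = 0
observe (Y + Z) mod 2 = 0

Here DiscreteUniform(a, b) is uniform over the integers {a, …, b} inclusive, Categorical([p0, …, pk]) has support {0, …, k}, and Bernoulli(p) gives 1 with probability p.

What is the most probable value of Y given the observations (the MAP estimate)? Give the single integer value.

Enumerate traces; 3 have nonzero weight after conditioning:
  (Z=0, X=1, Y=2) weight 1/24
  (Z=0, X=3, Y=0) weight 1/24
  (Z=0, X=4, Y=2) weight 1/24
Group by Y:
  weight(Y=0) = 1/24
  weight(Y=2) = 1/12
Total weight = 1/24 + 1/12 = 1/8
P(Y=0 | obs) = 1/24 / 1/8 = 1/3
P(Y=2 | obs) = 1/12 / 1/8 = 2/3
argmax = 2

argmax_v P(Y = v | obs) = 2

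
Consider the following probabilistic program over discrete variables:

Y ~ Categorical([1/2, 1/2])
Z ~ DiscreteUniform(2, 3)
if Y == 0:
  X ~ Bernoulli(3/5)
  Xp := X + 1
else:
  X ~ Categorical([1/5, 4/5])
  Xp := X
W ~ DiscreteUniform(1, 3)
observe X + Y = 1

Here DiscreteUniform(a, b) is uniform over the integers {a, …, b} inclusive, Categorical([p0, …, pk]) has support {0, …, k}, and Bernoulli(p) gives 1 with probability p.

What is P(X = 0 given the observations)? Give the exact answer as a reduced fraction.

P(X = 0 | obs) = 1/4

Enumerate traces; 12 have nonzero weight after conditioning:
  (Y=0, Z=2, X=1, W=1) weight 1/20
  (Y=0, Z=2, X=1, W=2) weight 1/20
  (Y=0, Z=2, X=1, W=3) weight 1/20
  (Y=0, Z=3, X=1, W=1) weight 1/20
  (Y=0, Z=3, X=1, W=2) weight 1/20
  (Y=0, Z=3, X=1, W=3) weight 1/20
  (Y=1, Z=2, X=0, W=1) weight 1/60
  (Y=1, Z=2, X=0, W=2) weight 1/60
  … 4 more
Group by X:
  weight(X=0) = 1/10
  weight(X=1) = 3/10
Total weight = 1/10 + 3/10 = 2/5
P(X=0 | obs) = 1/10 / 2/5 = 1/4
P(X=1 | obs) = 3/10 / 2/5 = 3/4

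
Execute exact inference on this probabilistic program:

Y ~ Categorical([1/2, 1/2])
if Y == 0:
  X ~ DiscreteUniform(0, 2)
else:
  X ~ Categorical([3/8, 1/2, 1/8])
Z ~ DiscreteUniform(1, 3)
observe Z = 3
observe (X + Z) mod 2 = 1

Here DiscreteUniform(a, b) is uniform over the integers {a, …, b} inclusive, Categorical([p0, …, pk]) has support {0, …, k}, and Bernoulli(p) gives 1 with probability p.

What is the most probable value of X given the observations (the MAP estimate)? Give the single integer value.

Enumerate traces; 4 have nonzero weight after conditioning:
  (Y=0, X=0, Z=3) weight 1/18
  (Y=0, X=2, Z=3) weight 1/18
  (Y=1, X=0, Z=3) weight 1/16
  (Y=1, X=2, Z=3) weight 1/48
Group by X:
  weight(X=0) = 17/144
  weight(X=2) = 11/144
Total weight = 17/144 + 11/144 = 7/36
P(X=0 | obs) = 17/144 / 7/36 = 17/28
P(X=2 | obs) = 11/144 / 7/36 = 11/28
argmax = 0

argmax_v P(X = v | obs) = 0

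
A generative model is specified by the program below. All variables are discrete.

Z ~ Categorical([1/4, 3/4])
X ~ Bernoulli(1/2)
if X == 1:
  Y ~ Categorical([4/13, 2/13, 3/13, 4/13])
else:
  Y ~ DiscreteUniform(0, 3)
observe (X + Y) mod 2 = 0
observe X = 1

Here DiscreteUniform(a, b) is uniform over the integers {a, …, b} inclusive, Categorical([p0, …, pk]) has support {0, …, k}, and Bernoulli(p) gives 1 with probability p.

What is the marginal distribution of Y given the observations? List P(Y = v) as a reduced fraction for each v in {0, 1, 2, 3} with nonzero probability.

Enumerate traces; 4 have nonzero weight after conditioning:
  (Z=0, X=1, Y=1) weight 1/52
  (Z=0, X=1, Y=3) weight 1/26
  (Z=1, X=1, Y=1) weight 3/52
  (Z=1, X=1, Y=3) weight 3/26
Group by Y:
  weight(Y=1) = 1/13
  weight(Y=3) = 2/13
Total weight = 1/13 + 2/13 = 3/13
P(Y=1 | obs) = 1/13 / 3/13 = 1/3
P(Y=3 | obs) = 2/13 / 3/13 = 2/3

P(Y=1) = 1/3, P(Y=3) = 2/3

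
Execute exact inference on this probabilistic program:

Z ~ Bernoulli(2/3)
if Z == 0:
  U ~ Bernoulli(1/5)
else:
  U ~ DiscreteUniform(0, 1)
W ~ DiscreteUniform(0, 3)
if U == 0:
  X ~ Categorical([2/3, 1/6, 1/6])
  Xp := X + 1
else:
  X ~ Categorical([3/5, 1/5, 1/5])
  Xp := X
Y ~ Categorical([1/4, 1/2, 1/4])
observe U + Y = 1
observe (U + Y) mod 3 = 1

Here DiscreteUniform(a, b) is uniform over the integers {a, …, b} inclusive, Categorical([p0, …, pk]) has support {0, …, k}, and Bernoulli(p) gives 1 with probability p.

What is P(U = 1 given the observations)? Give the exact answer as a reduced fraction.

P(U = 1 | obs) = 1/4

Enumerate traces; 48 have nonzero weight after conditioning:
  (Z=0, U=0, W=0, X=0, Y=1) weight 1/45
  (Z=0, U=0, W=0, X=1, Y=1) weight 1/180
  (Z=0, U=0, W=0, X=2, Y=1) weight 1/180
  (Z=0, U=0, W=1, X=0, Y=1) weight 1/45
  (Z=0, U=0, W=1, X=1, Y=1) weight 1/180
  (Z=0, U=0, W=1, X=2, Y=1) weight 1/180
  (Z=0, U=0, W=2, X=0, Y=1) weight 1/45
  (Z=0, U=0, W=2, X=1, Y=1) weight 1/180
  (Z=0, U=1, W=0, X=0, Y=0) weight 1/400
  … 39 more
Group by U:
  weight(U=0) = 3/10
  weight(U=1) = 1/10
Total weight = 3/10 + 1/10 = 2/5
P(U=0 | obs) = 3/10 / 2/5 = 3/4
P(U=1 | obs) = 1/10 / 2/5 = 1/4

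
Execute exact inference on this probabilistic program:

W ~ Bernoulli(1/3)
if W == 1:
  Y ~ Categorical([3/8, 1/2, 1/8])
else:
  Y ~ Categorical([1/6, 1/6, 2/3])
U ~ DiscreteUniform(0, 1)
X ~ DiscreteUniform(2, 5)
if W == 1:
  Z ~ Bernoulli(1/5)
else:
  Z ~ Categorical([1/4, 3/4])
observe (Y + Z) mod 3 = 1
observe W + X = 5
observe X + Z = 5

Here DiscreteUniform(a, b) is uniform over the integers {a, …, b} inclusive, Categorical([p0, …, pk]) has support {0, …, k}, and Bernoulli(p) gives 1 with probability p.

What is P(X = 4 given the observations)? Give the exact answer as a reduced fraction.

P(X = 4 | obs) = 9/19

Enumerate traces; 4 have nonzero weight after conditioning:
  (W=0, Y=1, U=0, X=5, Z=0) weight 1/288
  (W=0, Y=1, U=1, X=5, Z=0) weight 1/288
  (W=1, Y=0, U=0, X=4, Z=1) weight 1/320
  (W=1, Y=0, U=1, X=4, Z=1) weight 1/320
Group by X:
  weight(X=4) = 1/160
  weight(X=5) = 1/144
Total weight = 1/160 + 1/144 = 19/1440
P(X=4 | obs) = 1/160 / 19/1440 = 9/19
P(X=5 | obs) = 1/144 / 19/1440 = 10/19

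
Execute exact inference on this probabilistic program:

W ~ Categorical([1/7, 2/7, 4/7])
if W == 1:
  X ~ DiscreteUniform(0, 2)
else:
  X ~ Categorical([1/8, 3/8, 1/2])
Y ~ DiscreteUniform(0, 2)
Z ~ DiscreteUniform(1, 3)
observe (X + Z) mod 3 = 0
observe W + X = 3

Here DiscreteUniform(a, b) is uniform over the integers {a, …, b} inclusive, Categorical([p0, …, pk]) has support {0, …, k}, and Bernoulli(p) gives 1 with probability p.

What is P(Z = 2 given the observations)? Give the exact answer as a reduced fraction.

P(Z = 2 | obs) = 9/13

Enumerate traces; 6 have nonzero weight after conditioning:
  (W=1, X=2, Y=0, Z=1) weight 2/189
  (W=1, X=2, Y=1, Z=1) weight 2/189
  (W=1, X=2, Y=2, Z=1) weight 2/189
  (W=2, X=1, Y=0, Z=2) weight 1/42
  (W=2, X=1, Y=1, Z=2) weight 1/42
  (W=2, X=1, Y=2, Z=2) weight 1/42
Group by Z:
  weight(Z=1) = 2/63
  weight(Z=2) = 1/14
Total weight = 2/63 + 1/14 = 13/126
P(Z=1 | obs) = 2/63 / 13/126 = 4/13
P(Z=2 | obs) = 1/14 / 13/126 = 9/13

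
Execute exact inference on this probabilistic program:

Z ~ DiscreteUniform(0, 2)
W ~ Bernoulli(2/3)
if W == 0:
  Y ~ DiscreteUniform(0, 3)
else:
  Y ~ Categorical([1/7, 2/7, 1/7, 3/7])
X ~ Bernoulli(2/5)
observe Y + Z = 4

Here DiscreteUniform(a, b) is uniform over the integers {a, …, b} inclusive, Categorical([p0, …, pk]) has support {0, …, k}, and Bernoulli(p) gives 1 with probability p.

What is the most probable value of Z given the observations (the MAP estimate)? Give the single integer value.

Enumerate traces; 8 have nonzero weight after conditioning:
  (Z=1, W=0, Y=3, X=0) weight 1/60
  (Z=1, W=0, Y=3, X=1) weight 1/90
  (Z=1, W=1, Y=3, X=0) weight 2/35
  (Z=1, W=1, Y=3, X=1) weight 4/105
  (Z=2, W=0, Y=2, X=0) weight 1/60
  (Z=2, W=0, Y=2, X=1) weight 1/90
  (Z=2, W=1, Y=2, X=0) weight 2/105
  (Z=2, W=1, Y=2, X=1) weight 4/315
Group by Z:
  weight(Z=1) = 31/252
  weight(Z=2) = 5/84
Total weight = 31/252 + 5/84 = 23/126
P(Z=1 | obs) = 31/252 / 23/126 = 31/46
P(Z=2 | obs) = 5/84 / 23/126 = 15/46
argmax = 1

argmax_v P(Z = v | obs) = 1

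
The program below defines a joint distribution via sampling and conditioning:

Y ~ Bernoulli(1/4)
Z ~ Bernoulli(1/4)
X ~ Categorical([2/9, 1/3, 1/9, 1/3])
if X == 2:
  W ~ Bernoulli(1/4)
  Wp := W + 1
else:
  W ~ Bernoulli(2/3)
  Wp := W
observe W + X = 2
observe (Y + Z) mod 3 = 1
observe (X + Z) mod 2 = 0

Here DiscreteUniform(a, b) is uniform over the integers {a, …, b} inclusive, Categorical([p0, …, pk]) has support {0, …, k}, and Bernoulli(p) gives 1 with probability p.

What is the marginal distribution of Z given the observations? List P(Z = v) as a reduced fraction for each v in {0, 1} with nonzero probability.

Enumerate traces; 2 have nonzero weight after conditioning:
  (Y=0, Z=1, X=1, W=1) weight 1/24
  (Y=1, Z=0, X=2, W=0) weight 1/64
Group by Z:
  weight(Z=0) = 1/64
  weight(Z=1) = 1/24
Total weight = 1/64 + 1/24 = 11/192
P(Z=0 | obs) = 1/64 / 11/192 = 3/11
P(Z=1 | obs) = 1/24 / 11/192 = 8/11

P(Z=0) = 3/11, P(Z=1) = 8/11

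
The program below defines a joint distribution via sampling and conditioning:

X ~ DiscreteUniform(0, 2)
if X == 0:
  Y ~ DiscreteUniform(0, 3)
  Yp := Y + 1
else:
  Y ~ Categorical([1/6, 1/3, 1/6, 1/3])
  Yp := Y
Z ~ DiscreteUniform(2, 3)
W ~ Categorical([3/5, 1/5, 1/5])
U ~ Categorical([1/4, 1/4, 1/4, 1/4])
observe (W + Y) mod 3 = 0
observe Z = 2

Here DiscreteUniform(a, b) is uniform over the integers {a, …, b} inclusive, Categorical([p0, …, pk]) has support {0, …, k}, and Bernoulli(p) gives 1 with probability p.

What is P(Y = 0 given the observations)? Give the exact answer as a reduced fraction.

P(Y = 0 | obs) = 7/24

Enumerate traces; 48 have nonzero weight after conditioning:
  (X=0, Y=0, Z=2, W=0, U=0) weight 1/160
  (X=0, Y=0, Z=2, W=0, U=1) weight 1/160
  (X=0, Y=0, Z=2, W=0, U=2) weight 1/160
  (X=0, Y=0, Z=2, W=0, U=3) weight 1/160
  (X=0, Y=1, Z=2, W=2, U=0) weight 1/480
  (X=0, Y=1, Z=2, W=2, U=1) weight 1/480
  (X=0, Y=1, Z=2, W=2, U=2) weight 1/480
  (X=0, Y=1, Z=2, W=2, U=3) weight 1/480
  (X=0, Y=2, Z=2, W=1, U=0) weight 1/480
  (X=0, Y=3, Z=2, W=0, U=0) weight 1/160
  … 38 more
Group by Y:
  weight(Y=0) = 7/120
  weight(Y=1) = 11/360
  weight(Y=2) = 7/360
  weight(Y=3) = 11/120
Total weight = 7/120 + 11/360 + 7/360 + 11/120 = 1/5
P(Y=0 | obs) = 7/120 / 1/5 = 7/24
P(Y=1 | obs) = 11/360 / 1/5 = 11/72
P(Y=2 | obs) = 7/360 / 1/5 = 7/72
P(Y=3 | obs) = 11/120 / 1/5 = 11/24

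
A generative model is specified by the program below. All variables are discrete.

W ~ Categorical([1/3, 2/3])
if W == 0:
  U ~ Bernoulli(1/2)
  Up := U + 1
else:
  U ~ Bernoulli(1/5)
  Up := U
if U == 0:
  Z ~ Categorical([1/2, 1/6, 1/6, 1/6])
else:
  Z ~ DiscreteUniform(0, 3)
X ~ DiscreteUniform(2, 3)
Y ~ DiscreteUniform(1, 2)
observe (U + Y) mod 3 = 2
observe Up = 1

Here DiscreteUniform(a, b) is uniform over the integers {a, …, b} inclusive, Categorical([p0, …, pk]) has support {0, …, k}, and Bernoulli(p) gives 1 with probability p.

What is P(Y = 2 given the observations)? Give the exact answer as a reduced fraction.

Enumerate traces; 16 have nonzero weight after conditioning:
  (W=0, U=0, Z=0, X=2, Y=2) weight 1/48
  (W=0, U=0, Z=0, X=3, Y=2) weight 1/48
  (W=0, U=0, Z=1, X=2, Y=2) weight 1/144
  (W=0, U=0, Z=1, X=3, Y=2) weight 1/144
  (W=0, U=0, Z=2, X=2, Y=2) weight 1/144
  (W=0, U=0, Z=2, X=3, Y=2) weight 1/144
  (W=0, U=0, Z=3, X=2, Y=2) weight 1/144
  (W=0, U=0, Z=3, X=3, Y=2) weight 1/144
  (W=1, U=1, Z=0, X=2, Y=1) weight 1/120
  … 7 more
Group by Y:
  weight(Y=1) = 1/15
  weight(Y=2) = 1/12
Total weight = 1/15 + 1/12 = 3/20
P(Y=1 | obs) = 1/15 / 3/20 = 4/9
P(Y=2 | obs) = 1/12 / 3/20 = 5/9

P(Y = 2 | obs) = 5/9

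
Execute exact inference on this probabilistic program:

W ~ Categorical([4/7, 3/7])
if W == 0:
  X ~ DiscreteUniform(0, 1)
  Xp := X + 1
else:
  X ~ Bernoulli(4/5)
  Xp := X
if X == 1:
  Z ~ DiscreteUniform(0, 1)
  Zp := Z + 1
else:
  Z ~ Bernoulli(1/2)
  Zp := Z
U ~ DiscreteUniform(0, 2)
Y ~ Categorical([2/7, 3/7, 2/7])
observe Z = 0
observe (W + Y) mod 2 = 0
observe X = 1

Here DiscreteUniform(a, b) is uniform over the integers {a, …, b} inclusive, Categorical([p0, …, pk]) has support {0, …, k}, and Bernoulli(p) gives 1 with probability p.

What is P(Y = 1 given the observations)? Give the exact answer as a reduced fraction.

Enumerate traces; 9 have nonzero weight after conditioning:
  (W=0, X=1, Z=0, U=0, Y=0) weight 2/147
  (W=0, X=1, Z=0, U=0, Y=2) weight 2/147
  (W=0, X=1, Z=0, U=1, Y=0) weight 2/147
  (W=0, X=1, Z=0, U=1, Y=2) weight 2/147
  (W=0, X=1, Z=0, U=2, Y=0) weight 2/147
  (W=0, X=1, Z=0, U=2, Y=2) weight 2/147
  (W=1, X=1, Z=0, U=0, Y=1) weight 6/245
  (W=1, X=1, Z=0, U=1, Y=1) weight 6/245
  … 1 more
Group by Y:
  weight(Y=0) = 2/49
  weight(Y=1) = 18/245
  weight(Y=2) = 2/49
Total weight = 2/49 + 18/245 + 2/49 = 38/245
P(Y=0 | obs) = 2/49 / 38/245 = 5/19
P(Y=1 | obs) = 18/245 / 38/245 = 9/19
P(Y=2 | obs) = 2/49 / 38/245 = 5/19

P(Y = 1 | obs) = 9/19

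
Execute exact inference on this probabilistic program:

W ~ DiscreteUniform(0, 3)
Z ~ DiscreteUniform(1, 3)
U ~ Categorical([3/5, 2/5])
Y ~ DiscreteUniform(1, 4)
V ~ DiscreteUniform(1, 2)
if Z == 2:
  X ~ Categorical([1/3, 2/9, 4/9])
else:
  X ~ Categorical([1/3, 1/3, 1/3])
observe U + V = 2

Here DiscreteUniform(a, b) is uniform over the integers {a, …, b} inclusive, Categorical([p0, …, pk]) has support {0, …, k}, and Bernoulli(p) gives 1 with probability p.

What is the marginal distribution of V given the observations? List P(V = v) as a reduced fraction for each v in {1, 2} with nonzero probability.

Enumerate traces; 288 have nonzero weight after conditioning:
  (W=0, Z=1, U=0, Y=1, V=2, X=0) weight 1/480
  (W=0, Z=1, U=0, Y=1, V=2, X=1) weight 1/480
  (W=0, Z=1, U=0, Y=1, V=2, X=2) weight 1/480
  (W=0, Z=1, U=0, Y=2, V=2, X=0) weight 1/480
  (W=0, Z=1, U=0, Y=2, V=2, X=1) weight 1/480
  (W=0, Z=1, U=0, Y=2, V=2, X=2) weight 1/480
  (W=0, Z=1, U=0, Y=3, V=2, X=0) weight 1/480
  (W=0, Z=1, U=0, Y=3, V=2, X=1) weight 1/480
  (W=0, Z=1, U=1, Y=1, V=1, X=0) weight 1/720
  … 279 more
Group by V:
  weight(V=1) = 1/5
  weight(V=2) = 3/10
Total weight = 1/5 + 3/10 = 1/2
P(V=1 | obs) = 1/5 / 1/2 = 2/5
P(V=2 | obs) = 3/10 / 1/2 = 3/5

P(V=1) = 2/5, P(V=2) = 3/5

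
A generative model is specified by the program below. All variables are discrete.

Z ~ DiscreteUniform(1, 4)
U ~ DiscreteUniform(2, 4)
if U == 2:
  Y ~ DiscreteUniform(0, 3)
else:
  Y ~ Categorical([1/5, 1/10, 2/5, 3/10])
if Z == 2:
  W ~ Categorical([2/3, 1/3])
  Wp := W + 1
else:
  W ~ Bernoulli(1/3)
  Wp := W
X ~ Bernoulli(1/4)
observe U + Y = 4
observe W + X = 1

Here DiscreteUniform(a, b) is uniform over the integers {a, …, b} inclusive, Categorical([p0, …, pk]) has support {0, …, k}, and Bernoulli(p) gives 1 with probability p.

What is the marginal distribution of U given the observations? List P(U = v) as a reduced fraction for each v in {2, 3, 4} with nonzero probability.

P(U=2) = 5/11, P(U=3) = 2/11, P(U=4) = 4/11

Enumerate traces; 24 have nonzero weight after conditioning:
  (Z=1, U=2, Y=2, W=0, X=1) weight 1/288
  (Z=1, U=2, Y=2, W=1, X=0) weight 1/192
  (Z=1, U=3, Y=1, W=0, X=1) weight 1/720
  (Z=1, U=3, Y=1, W=1, X=0) weight 1/480
  (Z=1, U=4, Y=0, W=0, X=1) weight 1/360
  (Z=1, U=4, Y=0, W=1, X=0) weight 1/240
  (Z=2, U=2, Y=2, W=0, X=1) weight 1/288
  (Z=2, U=2, Y=2, W=1, X=0) weight 1/192
  … 16 more
Group by U:
  weight(U=2) = 5/144
  weight(U=3) = 1/72
  weight(U=4) = 1/36
Total weight = 5/144 + 1/72 + 1/36 = 11/144
P(U=2 | obs) = 5/144 / 11/144 = 5/11
P(U=3 | obs) = 1/72 / 11/144 = 2/11
P(U=4 | obs) = 1/36 / 11/144 = 4/11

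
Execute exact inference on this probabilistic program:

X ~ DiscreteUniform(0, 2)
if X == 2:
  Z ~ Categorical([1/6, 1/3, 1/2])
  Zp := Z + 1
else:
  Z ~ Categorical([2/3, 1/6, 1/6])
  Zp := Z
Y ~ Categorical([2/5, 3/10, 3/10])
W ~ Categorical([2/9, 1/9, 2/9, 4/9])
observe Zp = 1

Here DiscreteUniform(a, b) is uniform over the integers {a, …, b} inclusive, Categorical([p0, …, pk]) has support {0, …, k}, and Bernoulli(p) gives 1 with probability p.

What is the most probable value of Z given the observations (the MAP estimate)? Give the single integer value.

argmax_v P(Z = v | obs) = 1

Enumerate traces; 36 have nonzero weight after conditioning:
  (X=0, Z=1, Y=0, W=0) weight 2/405
  (X=0, Z=1, Y=0, W=1) weight 1/405
  (X=0, Z=1, Y=0, W=2) weight 2/405
  (X=0, Z=1, Y=0, W=3) weight 4/405
  (X=0, Z=1, Y=1, W=0) weight 1/270
  (X=0, Z=1, Y=1, W=1) weight 1/540
  (X=0, Z=1, Y=1, W=2) weight 1/270
  (X=0, Z=1, Y=1, W=3) weight 1/135
  (X=2, Z=0, Y=0, W=0) weight 2/405
  … 27 more
Group by Z:
  weight(Z=0) = 1/18
  weight(Z=1) = 1/9
Total weight = 1/18 + 1/9 = 1/6
P(Z=0 | obs) = 1/18 / 1/6 = 1/3
P(Z=1 | obs) = 1/9 / 1/6 = 2/3
argmax = 1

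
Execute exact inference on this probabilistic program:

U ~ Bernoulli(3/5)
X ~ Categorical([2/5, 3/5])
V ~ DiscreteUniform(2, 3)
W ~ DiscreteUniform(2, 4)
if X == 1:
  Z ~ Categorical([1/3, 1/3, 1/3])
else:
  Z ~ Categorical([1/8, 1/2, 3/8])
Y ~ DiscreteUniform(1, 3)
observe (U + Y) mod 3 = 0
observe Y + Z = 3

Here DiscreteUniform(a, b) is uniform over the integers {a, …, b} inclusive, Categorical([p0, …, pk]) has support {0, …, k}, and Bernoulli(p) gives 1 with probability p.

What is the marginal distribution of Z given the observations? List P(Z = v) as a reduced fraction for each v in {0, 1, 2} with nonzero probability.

P(Z=0) = 5/17, P(Z=1) = 12/17

Enumerate traces; 24 have nonzero weight after conditioning:
  (U=0, X=0, V=2, W=2, Z=0, Y=3) weight 1/900
  (U=0, X=0, V=2, W=3, Z=0, Y=3) weight 1/900
  (U=0, X=0, V=2, W=4, Z=0, Y=3) weight 1/900
  (U=0, X=0, V=3, W=2, Z=0, Y=3) weight 1/900
  (U=0, X=0, V=3, W=3, Z=0, Y=3) weight 1/900
  (U=0, X=0, V=3, W=4, Z=0, Y=3) weight 1/900
  (U=0, X=1, V=2, W=2, Z=0, Y=3) weight 1/225
  (U=0, X=1, V=2, W=3, Z=0, Y=3) weight 1/225
  (U=1, X=0, V=2, W=2, Z=1, Y=2) weight 1/150
  … 15 more
Group by Z:
  weight(Z=0) = 1/30
  weight(Z=1) = 2/25
Total weight = 1/30 + 2/25 = 17/150
P(Z=0 | obs) = 1/30 / 17/150 = 5/17
P(Z=1 | obs) = 2/25 / 17/150 = 12/17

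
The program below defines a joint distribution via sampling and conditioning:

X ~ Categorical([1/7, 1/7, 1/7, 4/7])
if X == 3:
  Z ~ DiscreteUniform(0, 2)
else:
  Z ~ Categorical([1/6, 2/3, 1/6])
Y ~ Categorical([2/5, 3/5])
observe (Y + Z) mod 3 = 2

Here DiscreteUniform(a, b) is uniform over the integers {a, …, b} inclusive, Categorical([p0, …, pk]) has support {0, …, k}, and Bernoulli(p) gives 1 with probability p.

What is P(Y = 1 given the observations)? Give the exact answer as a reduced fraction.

Enumerate traces; 8 have nonzero weight after conditioning:
  (X=0, Z=1, Y=1) weight 2/35
  (X=0, Z=2, Y=0) weight 1/105
  (X=1, Z=1, Y=1) weight 2/35
  (X=1, Z=2, Y=0) weight 1/105
  (X=2, Z=1, Y=1) weight 2/35
  (X=2, Z=2, Y=0) weight 1/105
  (X=3, Z=1, Y=1) weight 4/35
  (X=3, Z=2, Y=0) weight 8/105
Group by Y:
  weight(Y=0) = 11/105
  weight(Y=1) = 2/7
Total weight = 11/105 + 2/7 = 41/105
P(Y=0 | obs) = 11/105 / 41/105 = 11/41
P(Y=1 | obs) = 2/7 / 41/105 = 30/41

P(Y = 1 | obs) = 30/41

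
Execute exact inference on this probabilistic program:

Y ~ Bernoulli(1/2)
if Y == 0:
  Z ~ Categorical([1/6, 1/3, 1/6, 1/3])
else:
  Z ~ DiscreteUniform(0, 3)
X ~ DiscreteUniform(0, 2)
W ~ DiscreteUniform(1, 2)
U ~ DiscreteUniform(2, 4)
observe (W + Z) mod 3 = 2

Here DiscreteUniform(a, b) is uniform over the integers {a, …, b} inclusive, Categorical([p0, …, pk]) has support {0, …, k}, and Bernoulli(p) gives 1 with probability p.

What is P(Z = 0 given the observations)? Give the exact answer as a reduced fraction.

P(Z = 0 | obs) = 5/19

Enumerate traces; 54 have nonzero weight after conditioning:
  (Y=0, Z=0, X=0, W=2, U=2) weight 1/216
  (Y=0, Z=0, X=0, W=2, U=3) weight 1/216
  (Y=0, Z=0, X=0, W=2, U=4) weight 1/216
  (Y=0, Z=0, X=1, W=2, U=2) weight 1/216
  (Y=0, Z=0, X=1, W=2, U=3) weight 1/216
  (Y=0, Z=0, X=1, W=2, U=4) weight 1/216
  (Y=0, Z=0, X=2, W=2, U=2) weight 1/216
  (Y=0, Z=0, X=2, W=2, U=3) weight 1/216
  (Y=0, Z=1, X=0, W=1, U=2) weight 1/108
  (Y=0, Z=3, X=0, W=2, U=2) weight 1/108
  … 44 more
Group by Z:
  weight(Z=0) = 5/48
  weight(Z=1) = 7/48
  weight(Z=3) = 7/48
Total weight = 5/48 + 7/48 + 7/48 = 19/48
P(Z=0 | obs) = 5/48 / 19/48 = 5/19
P(Z=1 | obs) = 7/48 / 19/48 = 7/19
P(Z=3 | obs) = 7/48 / 19/48 = 7/19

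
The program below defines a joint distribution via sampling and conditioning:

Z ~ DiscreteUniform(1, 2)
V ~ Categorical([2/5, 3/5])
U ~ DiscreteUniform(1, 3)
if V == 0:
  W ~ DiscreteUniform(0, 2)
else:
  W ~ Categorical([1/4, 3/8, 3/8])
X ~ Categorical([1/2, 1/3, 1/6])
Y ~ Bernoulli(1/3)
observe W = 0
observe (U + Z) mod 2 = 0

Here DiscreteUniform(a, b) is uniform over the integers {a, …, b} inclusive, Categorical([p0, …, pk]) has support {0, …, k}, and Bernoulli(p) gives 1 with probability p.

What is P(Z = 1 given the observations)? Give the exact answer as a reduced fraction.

Enumerate traces; 36 have nonzero weight after conditioning:
  (Z=1, V=0, U=1, W=0, X=0, Y=0) weight 1/135
  (Z=1, V=0, U=1, W=0, X=0, Y=1) weight 1/270
  (Z=1, V=0, U=1, W=0, X=1, Y=0) weight 2/405
  (Z=1, V=0, U=1, W=0, X=1, Y=1) weight 1/405
  (Z=1, V=0, U=1, W=0, X=2, Y=0) weight 1/405
  (Z=1, V=0, U=1, W=0, X=2, Y=1) weight 1/810
  (Z=1, V=0, U=3, W=0, X=0, Y=0) weight 1/135
  (Z=1, V=0, U=3, W=0, X=0, Y=1) weight 1/270
  (Z=2, V=0, U=2, W=0, X=0, Y=0) weight 1/135
  … 27 more
Group by Z:
  weight(Z=1) = 17/180
  weight(Z=2) = 17/360
Total weight = 17/180 + 17/360 = 17/120
P(Z=1 | obs) = 17/180 / 17/120 = 2/3
P(Z=2 | obs) = 17/360 / 17/120 = 1/3

P(Z = 1 | obs) = 2/3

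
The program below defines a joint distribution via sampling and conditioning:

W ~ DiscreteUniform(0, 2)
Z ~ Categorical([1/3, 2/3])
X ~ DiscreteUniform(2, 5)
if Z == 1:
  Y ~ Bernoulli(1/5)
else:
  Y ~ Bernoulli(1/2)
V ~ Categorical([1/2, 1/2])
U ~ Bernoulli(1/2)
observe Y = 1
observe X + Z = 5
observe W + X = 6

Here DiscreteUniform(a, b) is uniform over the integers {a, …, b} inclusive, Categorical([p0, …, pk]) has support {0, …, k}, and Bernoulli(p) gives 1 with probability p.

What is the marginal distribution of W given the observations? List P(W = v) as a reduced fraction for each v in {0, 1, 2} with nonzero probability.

P(W=1) = 5/9, P(W=2) = 4/9

Enumerate traces; 8 have nonzero weight after conditioning:
  (W=1, Z=0, X=5, Y=1, V=0, U=0) weight 1/288
  (W=1, Z=0, X=5, Y=1, V=0, U=1) weight 1/288
  (W=1, Z=0, X=5, Y=1, V=1, U=0) weight 1/288
  (W=1, Z=0, X=5, Y=1, V=1, U=1) weight 1/288
  (W=2, Z=1, X=4, Y=1, V=0, U=0) weight 1/360
  (W=2, Z=1, X=4, Y=1, V=0, U=1) weight 1/360
  (W=2, Z=1, X=4, Y=1, V=1, U=0) weight 1/360
  (W=2, Z=1, X=4, Y=1, V=1, U=1) weight 1/360
Group by W:
  weight(W=1) = 1/72
  weight(W=2) = 1/90
Total weight = 1/72 + 1/90 = 1/40
P(W=1 | obs) = 1/72 / 1/40 = 5/9
P(W=2 | obs) = 1/90 / 1/40 = 4/9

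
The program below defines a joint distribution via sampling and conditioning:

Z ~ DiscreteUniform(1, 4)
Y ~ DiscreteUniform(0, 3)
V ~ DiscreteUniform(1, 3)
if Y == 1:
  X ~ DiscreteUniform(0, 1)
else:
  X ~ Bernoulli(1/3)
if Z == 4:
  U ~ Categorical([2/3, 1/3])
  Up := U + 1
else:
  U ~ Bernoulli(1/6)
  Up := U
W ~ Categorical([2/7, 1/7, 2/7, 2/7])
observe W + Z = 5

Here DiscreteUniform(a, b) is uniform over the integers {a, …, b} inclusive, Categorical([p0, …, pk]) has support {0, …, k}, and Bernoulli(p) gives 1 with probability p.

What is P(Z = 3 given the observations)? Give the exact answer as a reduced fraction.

Enumerate traces; 144 have nonzero weight after conditioning:
  (Z=2, Y=0, V=1, X=0, U=0, W=3) weight 5/1512
  (Z=2, Y=0, V=1, X=0, U=1, W=3) weight 1/1512
  (Z=2, Y=0, V=1, X=1, U=0, W=3) weight 5/3024
  (Z=2, Y=0, V=1, X=1, U=1, W=3) weight 1/3024
  (Z=2, Y=0, V=2, X=0, U=0, W=3) weight 5/1512
  (Z=2, Y=0, V=2, X=0, U=1, W=3) weight 1/1512
  (Z=2, Y=0, V=2, X=1, U=0, W=3) weight 5/3024
  (Z=2, Y=0, V=2, X=1, U=1, W=3) weight 1/3024
  (Z=3, Y=0, V=1, X=0, U=0, W=2) weight 5/1512
  (Z=4, Y=0, V=1, X=0, U=0, W=1) weight 1/756
  … 134 more
Group by Z:
  weight(Z=2) = 1/14
  weight(Z=3) = 1/14
  weight(Z=4) = 1/28
Total weight = 1/14 + 1/14 + 1/28 = 5/28
P(Z=2 | obs) = 1/14 / 5/28 = 2/5
P(Z=3 | obs) = 1/14 / 5/28 = 2/5
P(Z=4 | obs) = 1/28 / 5/28 = 1/5

P(Z = 3 | obs) = 2/5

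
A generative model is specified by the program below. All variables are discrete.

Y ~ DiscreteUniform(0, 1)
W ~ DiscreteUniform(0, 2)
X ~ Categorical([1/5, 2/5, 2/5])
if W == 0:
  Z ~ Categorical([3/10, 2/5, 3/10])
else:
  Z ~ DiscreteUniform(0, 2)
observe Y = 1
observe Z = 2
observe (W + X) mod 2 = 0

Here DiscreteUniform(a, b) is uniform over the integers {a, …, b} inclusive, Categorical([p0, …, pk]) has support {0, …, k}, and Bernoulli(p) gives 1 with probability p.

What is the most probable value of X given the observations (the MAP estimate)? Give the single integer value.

Enumerate traces; 5 have nonzero weight after conditioning:
  (Y=1, W=0, X=0, Z=2) weight 1/100
  (Y=1, W=0, X=2, Z=2) weight 1/50
  (Y=1, W=1, X=1, Z=2) weight 1/45
  (Y=1, W=2, X=0, Z=2) weight 1/90
  (Y=1, W=2, X=2, Z=2) weight 1/45
Group by X:
  weight(X=0) = 19/900
  weight(X=1) = 1/45
  weight(X=2) = 19/450
Total weight = 19/900 + 1/45 + 19/450 = 77/900
P(X=0 | obs) = 19/900 / 77/900 = 19/77
P(X=1 | obs) = 1/45 / 77/900 = 20/77
P(X=2 | obs) = 19/450 / 77/900 = 38/77
argmax = 2

argmax_v P(X = v | obs) = 2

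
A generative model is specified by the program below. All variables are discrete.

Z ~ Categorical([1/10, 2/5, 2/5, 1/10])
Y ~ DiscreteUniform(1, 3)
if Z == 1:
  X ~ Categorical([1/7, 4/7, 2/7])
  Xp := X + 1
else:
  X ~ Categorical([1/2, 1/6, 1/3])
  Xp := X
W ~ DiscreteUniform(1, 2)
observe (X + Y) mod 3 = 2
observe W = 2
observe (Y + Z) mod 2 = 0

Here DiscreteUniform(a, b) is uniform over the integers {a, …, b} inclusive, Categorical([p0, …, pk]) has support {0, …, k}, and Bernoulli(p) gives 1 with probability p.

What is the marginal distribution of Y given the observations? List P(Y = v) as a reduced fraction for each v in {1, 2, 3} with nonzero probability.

Enumerate traces; 6 have nonzero weight after conditioning:
  (Z=0, Y=2, X=0, W=2) weight 1/120
  (Z=1, Y=1, X=1, W=2) weight 4/105
  (Z=1, Y=3, X=2, W=2) weight 2/105
  (Z=2, Y=2, X=0, W=2) weight 1/30
  (Z=3, Y=1, X=1, W=2) weight 1/360
  (Z=3, Y=3, X=2, W=2) weight 1/180
Group by Y:
  weight(Y=1) = 103/2520
  weight(Y=2) = 1/24
  weight(Y=3) = 31/1260
Total weight = 103/2520 + 1/24 + 31/1260 = 3/28
P(Y=1 | obs) = 103/2520 / 3/28 = 103/270
P(Y=2 | obs) = 1/24 / 3/28 = 7/18
P(Y=3 | obs) = 31/1260 / 3/28 = 31/135

P(Y=1) = 103/270, P(Y=2) = 7/18, P(Y=3) = 31/135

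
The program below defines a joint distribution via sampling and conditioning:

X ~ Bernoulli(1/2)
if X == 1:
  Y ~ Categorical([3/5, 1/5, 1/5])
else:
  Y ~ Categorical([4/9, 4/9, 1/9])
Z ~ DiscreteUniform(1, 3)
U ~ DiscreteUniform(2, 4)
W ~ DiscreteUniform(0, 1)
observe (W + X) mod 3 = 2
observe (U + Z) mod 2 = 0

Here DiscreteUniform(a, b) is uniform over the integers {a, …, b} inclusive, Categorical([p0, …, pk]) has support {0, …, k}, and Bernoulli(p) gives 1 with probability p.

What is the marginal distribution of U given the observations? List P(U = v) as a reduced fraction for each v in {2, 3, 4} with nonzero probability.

Enumerate traces; 12 have nonzero weight after conditioning:
  (X=1, Y=0, Z=1, U=3, W=1) weight 1/60
  (X=1, Y=0, Z=2, U=2, W=1) weight 1/60
  (X=1, Y=0, Z=2, U=4, W=1) weight 1/60
  (X=1, Y=0, Z=3, U=3, W=1) weight 1/60
  (X=1, Y=1, Z=1, U=3, W=1) weight 1/180
  (X=1, Y=1, Z=2, U=2, W=1) weight 1/180
  (X=1, Y=1, Z=2, U=4, W=1) weight 1/180
  (X=1, Y=1, Z=3, U=3, W=1) weight 1/180
  … 4 more
Group by U:
  weight(U=2) = 1/36
  weight(U=3) = 1/18
  weight(U=4) = 1/36
Total weight = 1/36 + 1/18 + 1/36 = 1/9
P(U=2 | obs) = 1/36 / 1/9 = 1/4
P(U=3 | obs) = 1/18 / 1/9 = 1/2
P(U=4 | obs) = 1/36 / 1/9 = 1/4

P(U=2) = 1/4, P(U=3) = 1/2, P(U=4) = 1/4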